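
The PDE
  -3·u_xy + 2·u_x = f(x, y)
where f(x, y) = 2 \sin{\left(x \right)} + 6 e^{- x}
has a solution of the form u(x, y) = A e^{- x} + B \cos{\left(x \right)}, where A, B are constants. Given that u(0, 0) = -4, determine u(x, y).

Substitute the ansatz u = A e^{- x} + B \cos{\left(x \right)} into the left-hand side.
Derivatives of the ansatz:
  u_xy = 0
  u_x = - A e^{- x} - B \sin{\left(x \right)}
Term by term:
  -3·u_xy = 0
  2·u_x = - 2 A e^{- x} - 2 B \sin{\left(x \right)}
So the left-hand side equals
  - 2 A e^{- x} - 2 B \sin{\left(x \right)}
This must equal f(x, y) = 2 \sin{\left(x \right)} + 6 e^{- x} identically.
Matching coefficients of the independent functions:
  [e^{- x}]:  - 2 A = 6
  [\sin{\left(x \right)}]:  - 2 B = 2
Solving: A = -3, B = -1.
Check against the point condition:
  u(0, 0) = -4  ⟹  A + B = -4  ✓
Hence u(x, y) = - \cos{\left(x \right)} - 3 e^{- x}.

Answer: u(x, y) = - \cos{\left(x \right)} - 3 e^{- x}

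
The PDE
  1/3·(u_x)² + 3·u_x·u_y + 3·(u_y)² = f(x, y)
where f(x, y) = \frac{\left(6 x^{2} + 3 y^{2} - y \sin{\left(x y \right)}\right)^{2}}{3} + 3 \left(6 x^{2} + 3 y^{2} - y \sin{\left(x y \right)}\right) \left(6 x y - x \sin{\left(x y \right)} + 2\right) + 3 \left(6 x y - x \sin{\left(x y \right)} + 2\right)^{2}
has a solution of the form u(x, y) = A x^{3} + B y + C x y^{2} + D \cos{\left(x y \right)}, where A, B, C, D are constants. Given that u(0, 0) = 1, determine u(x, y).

Answer: u(x, y) = 2 x^{3} + 3 x y^{2} + 2 y + \cos{\left(x y \right)}

Derivation:
Substitute the ansatz u = A x^{3} + B y + C x y^{2} + D \cos{\left(x y \right)} into the left-hand side.
Derivatives of the ansatz:
  u_x = 3 A x^{2} + C y^{2} - D y \sin{\left(x y \right)}
  u_y = B + 2 C x y - D x \sin{\left(x y \right)}
Term by term:
  1/3·(u_x)² = 3 A^{2} x^{4} + 2 A C x^{2} y^{2} - 2 A D x^{2} y \sin{\left(x y \right)} + \frac{C^{2} y^{4}}{3} - \frac{2 C D y^{3} \sin{\left(x y \right)}}{3} + \frac{D^{2} y^{2} \sin^{2}{\left(x y \right)}}{3}
  3·u_x·u_y = 9 A B x^{2} + 18 A C x^{3} y - 9 A D x^{3} \sin{\left(x y \right)} + 3 B C y^{2} - 3 B D y \sin{\left(x y \right)} + 6 C^{2} x y^{3} - 9 C D x y^{2} \sin{\left(x y \right)} + 3 D^{2} x y \sin^{2}{\left(x y \right)}
  3·(u_y)² = 3 B^{2} + 12 B C x y - 6 B D x \sin{\left(x y \right)} + 12 C^{2} x^{2} y^{2} - 12 C D x^{2} y \sin{\left(x y \right)} + 3 D^{2} x^{2} \sin^{2}{\left(x y \right)}
So the left-hand side equals
  3 A^{2} x^{4} + 9 A B x^{2} + 18 A C x^{3} y + 2 A C x^{2} y^{2} - 9 A D x^{3} \sin{\left(x y \right)} - 2 A D x^{2} y \sin{\left(x y \right)} + 3 B^{2} + 12 B C x y + 3 B C y^{2} - 6 B D x \sin{\left(x y \right)} - 3 B D y \sin{\left(x y \right)} + 12 C^{2} x^{2} y^{2} + 6 C^{2} x y^{3} + \frac{C^{2} y^{4}}{3} - 12 C D x^{2} y \sin{\left(x y \right)} - 9 C D x y^{2} \sin{\left(x y \right)} - \frac{2 C D y^{3} \sin{\left(x y \right)}}{3} + 3 D^{2} x^{2} \sin^{2}{\left(x y \right)} + 3 D^{2} x y \sin^{2}{\left(x y \right)} + \frac{D^{2} y^{2} \sin^{2}{\left(x y \right)}}{3}
This must equal f(x, y) identically; expanded, f = 12 x^{4} + 108 x^{3} y - 18 x^{3} \sin{\left(x y \right)} + 120 x^{2} y^{2} - 40 x^{2} y \sin{\left(x y \right)} + 3 x^{2} \sin^{2}{\left(x y \right)} + 36 x^{2} + 54 x y^{3} - 27 x y^{2} \sin{\left(x y \right)} + 3 x y \sin^{2}{\left(x y \right)} + 72 x y - 12 x \sin{\left(x y \right)} + 3 y^{4} - 2 y^{3} \sin{\left(x y \right)} + \frac{y^{2} \sin^{2}{\left(x y \right)}}{3} + 18 y^{2} - 6 y \sin{\left(x y \right)} + 12.
Matching coefficients of the independent functions:
(each divided by its leading coefficient; functions giving the same equation are listed together)
  [constant term]:  B^{2} - 4 = 0
  [x^{2}]:  A B - 4 = 0
  [x^{4}]:  A^{2} - 4 = 0
  [y^{2}, x y]:  B C - 6 = 0
  [y^{4}, x y^{3}]:  C^{2} - 9 = 0
  [x \sin{\left(x y \right)}, y \sin{\left(x y \right)}]:  B D - 2 = 0
  [x^{2} y^{2}]:  A C + 6 C^{2} - 60 = 0
  [x^{2} \sin^{2}{\left(x y \right)}, y^{2} \sin^{2}{\left(x y \right)}, x y \sin^{2}{\left(x y \right)}]:  D^{2} - 1 = 0
  [x^{3} y]:  A C - 6 = 0
  [x^{3} \sin{\left(x y \right)}]:  A D - 2 = 0
  [y^{3} \sin{\left(x y \right)}, x y^{2} \sin{\left(x y \right)}]:  C D - 3 = 0
  [x^{2} y \sin{\left(x y \right)}]:  A D + 6 C D - 20 = 0
These equations allow (A, B, C, D) = (-2, -2, -3, -1) or (2, 2, 3, 1).
Impose the point condition(s):
  u(0, 0) = 1  ⟹  D = 1
Only A = 2, B = 2, C = 3, D = 1 satisfies everything.
Hence u(x, y) = 2 x^{3} + 3 x y^{2} + 2 y + \cos{\left(x y \right)}.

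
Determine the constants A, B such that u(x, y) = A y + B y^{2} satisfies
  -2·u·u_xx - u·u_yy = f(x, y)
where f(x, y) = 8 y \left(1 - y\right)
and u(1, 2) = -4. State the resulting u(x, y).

Substitute the ansatz u = A y + B y^{2} into the left-hand side.
Derivatives of the ansatz:
  u_xx = 0
  u_yy = 2 B
Term by term:
  -2·u·u_xx = 0
  -u·u_yy = - 2 A B y - 2 B^{2} y^{2}
So the left-hand side equals
  - 2 A B y - 2 B^{2} y^{2}
This must equal f(x, y) identically; expanded, f = - 8 y^{2} + 8 y.
Matching coefficients of the independent functions:
  [y]:  - 2 A B = 8
  [y^{2}]:  - 2 B^{2} = -8
These equations allow (A, B) = (-2, 2) or (2, -2).
Impose the point condition(s):
  u(1, 2) = -4  ⟹  2 A + 4 B = -4
Only A = 2, B = -2 satisfies everything.
Hence u(x, y) = - 2 y^{2} + 2 y.

Answer: u(x, y) = - 2 y^{2} + 2 y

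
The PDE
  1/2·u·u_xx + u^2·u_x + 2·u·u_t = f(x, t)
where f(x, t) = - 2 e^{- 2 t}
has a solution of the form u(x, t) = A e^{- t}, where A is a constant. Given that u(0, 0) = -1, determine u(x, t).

Substitute the ansatz u = A e^{- t} into the left-hand side.
Derivatives of the ansatz:
  u_xx = 0
  u_x = 0
  u_t = - A e^{- t}
Term by term:
  1/2·u·u_xx = 0
  u^2·u_x = 0
  2·u·u_t = - 2 A^{2} e^{- 2 t}
So the left-hand side equals
  - 2 A^{2} e^{- 2 t}
This must equal f(x, t) = - 2 e^{- 2 t} identically.
Matching coefficients of the independent functions:
  [e^{- 2 t}]:  - 2 A^{2} = -2
These equations allow (A) = (-1) or (1).
Impose the point condition(s):
  u(0, 0) = -1  ⟹  A = -1
Only A = -1 satisfies everything.
Hence u(x, t) = - e^{- t}.

Answer: u(x, t) = - e^{- t}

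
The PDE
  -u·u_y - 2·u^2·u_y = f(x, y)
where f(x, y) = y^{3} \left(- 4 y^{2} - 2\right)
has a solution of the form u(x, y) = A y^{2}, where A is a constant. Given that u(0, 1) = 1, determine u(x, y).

Answer: u(x, y) = y^{2}

Derivation:
Substitute the ansatz u = A y^{2} into the left-hand side.
Derivatives of the ansatz:
  u_y = 2 A y
Term by term:
  -u·u_y = - 2 A^{2} y^{3}
  -2·u^2·u_y = - 4 A^{3} y^{5}
So the left-hand side equals
  - 4 A^{3} y^{5} - 2 A^{2} y^{3}
This must equal f(x, y) identically; expanded, f = - 4 y^{5} - 2 y^{3}.
Matching coefficients of the independent functions:
  [y^{3}]:  - 2 A^{2} = -2
  [y^{5}]:  - 4 A^{3} = -4
Solving: A = 1.
Check against the point condition:
  u(0, 1) = 1  ⟹  A = 1  ✓
Hence u(x, y) = y^{2}.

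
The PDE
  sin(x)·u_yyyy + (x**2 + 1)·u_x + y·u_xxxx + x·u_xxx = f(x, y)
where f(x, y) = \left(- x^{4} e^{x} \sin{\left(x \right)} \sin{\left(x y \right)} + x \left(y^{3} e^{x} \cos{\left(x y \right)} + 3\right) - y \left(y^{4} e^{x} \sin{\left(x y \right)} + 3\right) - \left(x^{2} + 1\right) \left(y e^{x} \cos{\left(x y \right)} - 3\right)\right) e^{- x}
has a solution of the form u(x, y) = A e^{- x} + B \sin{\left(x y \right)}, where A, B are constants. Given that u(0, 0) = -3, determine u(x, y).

Substitute the ansatz u = A e^{- x} + B \sin{\left(x y \right)} into the left-hand side.
Derivatives of the ansatz:
  u_yyyy = B x^{4} \sin{\left(x y \right)}
  u_x = - A e^{- x} + B y \cos{\left(x y \right)}
  u_xxxx = A e^{- x} + B y^{4} \sin{\left(x y \right)}
  u_xxx = - A e^{- x} - B y^{3} \cos{\left(x y \right)}
Term by term:
  sin(x)·u_yyyy = B x^{4} \sin{\left(x \right)} \sin{\left(x y \right)}
  (x**2 + 1)·u_x = - A x^{2} e^{- x} - A e^{- x} + B x^{2} y \cos{\left(x y \right)} + B y \cos{\left(x y \right)}
  y·u_xxxx = A y e^{- x} + B y^{5} \sin{\left(x y \right)}
  x·u_xxx = - A x e^{- x} - B x y^{3} \cos{\left(x y \right)}
So the left-hand side equals
  - A x^{2} e^{- x} - A x e^{- x} + A y e^{- x} - A e^{- x} + B x^{4} \sin{\left(x \right)} \sin{\left(x y \right)} + B x^{2} y \cos{\left(x y \right)} - B x y^{3} \cos{\left(x y \right)} + B y^{5} \sin{\left(x y \right)} + B y \cos{\left(x y \right)}
This must equal f(x, y) identically; expanded, f = - x^{4} \sin{\left(x \right)} \sin{\left(x y \right)} - x^{2} y \cos{\left(x y \right)} + 3 x^{2} e^{- x} + x y^{3} \cos{\left(x y \right)} + 3 x e^{- x} - y^{5} \sin{\left(x y \right)} - y \cos{\left(x y \right)} - 3 y e^{- x} + 3 e^{- x}.
Matching coefficients of the independent functions:
  [x e^{- x}, x^{2} e^{- x}, e^{- x}]:  - A = 3
  [y e^{- x}]:  A = -3
  [y \cos{\left(x y \right)}, y^{5} \sin{\left(x y \right)}, x^{2} y \cos{\left(x y \right)}, x^{4} \sin{\left(x \right)} \sin{\left(x y \right)}]:  B = -1
  [x y^{3} \cos{\left(x y \right)}]:  - B = 1
Solving: A = -3, B = -1.
Check against the point condition:
  u(0, 0) = -3  ⟹  A = -3  ✓
Hence u(x, y) = - \sin{\left(x y \right)} - 3 e^{- x}.

Answer: u(x, y) = - \sin{\left(x y \right)} - 3 e^{- x}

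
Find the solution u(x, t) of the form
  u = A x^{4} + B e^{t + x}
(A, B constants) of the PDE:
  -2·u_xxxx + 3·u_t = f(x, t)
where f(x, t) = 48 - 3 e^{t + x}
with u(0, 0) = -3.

Answer: u(x, t) = - x^{4} - 3 e^{t + x}

Derivation:
Substitute the ansatz u = A x^{4} + B e^{t + x} into the left-hand side.
Derivatives of the ansatz:
  u_xxxx = 24 A + B e^{t} e^{x}
  u_t = B e^{t} e^{x}
Term by term:
  -2·u_xxxx = - 48 A - 2 B e^{t} e^{x}
  3·u_t = 3 B e^{t} e^{x}
So the left-hand side equals
  - 48 A + B e^{t} e^{x}
This must equal f(x, t) identically; expanded, f = - 3 e^{t} e^{x} + 48.
Matching coefficients of the independent functions:
  [constant term]:  - 48 A = 48
  [e^{t} e^{x}]:  B = -3
Solving: A = -1, B = -3.
Check against the point condition:
  u(0, 0) = -3  ⟹  B = -3  ✓
Hence u(x, t) = - x^{4} - 3 e^{t + x}.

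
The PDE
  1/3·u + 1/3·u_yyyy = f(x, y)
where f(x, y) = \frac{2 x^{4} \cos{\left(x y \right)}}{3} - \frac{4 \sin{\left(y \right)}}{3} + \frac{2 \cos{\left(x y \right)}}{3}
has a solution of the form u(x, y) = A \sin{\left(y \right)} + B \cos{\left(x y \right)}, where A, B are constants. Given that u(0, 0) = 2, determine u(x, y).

Answer: u(x, y) = - 2 \sin{\left(y \right)} + 2 \cos{\left(x y \right)}

Derivation:
Substitute the ansatz u = A \sin{\left(y \right)} + B \cos{\left(x y \right)} into the left-hand side.
Derivatives of the ansatz:
  u_yyyy = A \sin{\left(y \right)} + B x^{4} \cos{\left(x y \right)}
Term by term:
  1/3·u = \frac{A \sin{\left(y \right)}}{3} + \frac{B \cos{\left(x y \right)}}{3}
  1/3·u_yyyy = \frac{A \sin{\left(y \right)}}{3} + \frac{B x^{4} \cos{\left(x y \right)}}{3}
So the left-hand side equals
  \frac{2 A \sin{\left(y \right)}}{3} + \frac{B x^{4} \cos{\left(x y \right)}}{3} + \frac{B \cos{\left(x y \right)}}{3}
This must equal f(x, y) = \frac{2 x^{4} \cos{\left(x y \right)}}{3} - \frac{4 \sin{\left(y \right)}}{3} + \frac{2 \cos{\left(x y \right)}}{3} identically.
Matching coefficients of the independent functions:
  [x^{4} \cos{\left(x y \right)}, \cos{\left(x y \right)}]:  \frac{B}{3} = \frac{2}{3}
  [\sin{\left(y \right)}]:  \frac{2 A}{3} = - \frac{4}{3}
Solving: A = -2, B = 2.
Check against the point condition:
  u(0, 0) = 2  ⟹  B = 2  ✓
Hence u(x, y) = - 2 \sin{\left(y \right)} + 2 \cos{\left(x y \right)}.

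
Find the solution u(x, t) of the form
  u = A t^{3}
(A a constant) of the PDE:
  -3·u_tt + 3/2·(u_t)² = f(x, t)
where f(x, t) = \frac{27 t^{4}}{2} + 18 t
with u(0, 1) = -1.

Answer: u(x, t) = - t^{3}

Derivation:
Substitute the ansatz u = A t^{3} into the left-hand side.
Derivatives of the ansatz:
  u_tt = 6 A t
  u_t = 3 A t^{2}
Term by term:
  -3·u_tt = - 18 A t
  3/2·(u_t)² = \frac{27 A^{2} t^{4}}{2}
So the left-hand side equals
  \frac{27 A^{2} t^{4}}{2} - 18 A t
This must equal f(x, t) = \frac{27 t^{4}}{2} + 18 t identically.
Matching coefficients of the independent functions:
  [t]:  - 18 A = 18
  [t^{4}]:  \frac{27 A^{2}}{2} = \frac{27}{2}
Solving: A = -1.
Check against the point condition:
  u(0, 1) = -1  ⟹  A = -1  ✓
Hence u(x, t) = - t^{3}.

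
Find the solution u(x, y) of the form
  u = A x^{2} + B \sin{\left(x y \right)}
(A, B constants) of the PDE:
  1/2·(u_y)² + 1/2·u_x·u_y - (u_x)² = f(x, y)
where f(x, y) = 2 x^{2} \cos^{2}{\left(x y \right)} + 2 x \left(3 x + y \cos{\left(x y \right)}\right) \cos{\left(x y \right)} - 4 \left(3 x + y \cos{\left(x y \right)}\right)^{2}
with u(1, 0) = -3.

Answer: u(x, y) = - 3 x^{2} - 2 \sin{\left(x y \right)}

Derivation:
Substitute the ansatz u = A x^{2} + B \sin{\left(x y \right)} into the left-hand side.
Derivatives of the ansatz:
  u_y = B x \cos{\left(x y \right)}
  u_x = 2 A x + B y \cos{\left(x y \right)}
Term by term:
  1/2·(u_y)² = \frac{B^{2} x^{2} \cos^{2}{\left(x y \right)}}{2}
  1/2·u_x·u_y = A B x^{2} \cos{\left(x y \right)} + \frac{B^{2} x y \cos^{2}{\left(x y \right)}}{2}
  -(u_x)² = - 4 A^{2} x^{2} - 4 A B x y \cos{\left(x y \right)} - B^{2} y^{2} \cos^{2}{\left(x y \right)}
So the left-hand side equals
  - 4 A^{2} x^{2} + A B x^{2} \cos{\left(x y \right)} - 4 A B x y \cos{\left(x y \right)} + \frac{B^{2} x^{2} \cos^{2}{\left(x y \right)}}{2} + \frac{B^{2} x y \cos^{2}{\left(x y \right)}}{2} - B^{2} y^{2} \cos^{2}{\left(x y \right)}
This must equal f(x, y) identically; expanded, f = 2 x^{2} \cos^{2}{\left(x y \right)} + 6 x^{2} \cos{\left(x y \right)} - 36 x^{2} + 2 x y \cos^{2}{\left(x y \right)} - 24 x y \cos{\left(x y \right)} - 4 y^{2} \cos^{2}{\left(x y \right)}.
Matching coefficients of the independent functions:
  [x^{2}]:  - 4 A^{2} = -36
  [x^{2} \cos{\left(x y \right)}]:  A B = 6
  [x^{2} \cos^{2}{\left(x y \right)}, x y \cos^{2}{\left(x y \right)}]:  \frac{B^{2}}{2} = 2
  [y^{2} \cos^{2}{\left(x y \right)}]:  - B^{2} = -4
  [x y \cos{\left(x y \right)}]:  - 4 A B = -24
These equations allow (A, B) = (-3, -2) or (3, 2).
Impose the point condition(s):
  u(1, 0) = -3  ⟹  A = -3
Only A = -3, B = -2 satisfies everything.
Hence u(x, y) = - 3 x^{2} - 2 \sin{\left(x y \right)}.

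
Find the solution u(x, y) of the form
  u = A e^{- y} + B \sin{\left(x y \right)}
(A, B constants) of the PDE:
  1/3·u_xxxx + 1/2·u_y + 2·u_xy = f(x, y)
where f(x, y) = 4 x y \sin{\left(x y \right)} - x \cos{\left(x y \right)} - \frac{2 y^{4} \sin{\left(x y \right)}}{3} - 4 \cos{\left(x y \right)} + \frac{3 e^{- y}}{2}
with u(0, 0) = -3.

Substitute the ansatz u = A e^{- y} + B \sin{\left(x y \right)} into the left-hand side.
Derivatives of the ansatz:
  u_xxxx = B y^{4} \sin{\left(x y \right)}
  u_y = - A e^{- y} + B x \cos{\left(x y \right)}
  u_xy = - B x y \sin{\left(x y \right)} + B \cos{\left(x y \right)}
Term by term:
  1/3·u_xxxx = \frac{B y^{4} \sin{\left(x y \right)}}{3}
  1/2·u_y = - \frac{A e^{- y}}{2} + \frac{B x \cos{\left(x y \right)}}{2}
  2·u_xy = - 2 B x y \sin{\left(x y \right)} + 2 B \cos{\left(x y \right)}
So the left-hand side equals
  - \frac{A e^{- y}}{2} - 2 B x y \sin{\left(x y \right)} + \frac{B x \cos{\left(x y \right)}}{2} + \frac{B y^{4} \sin{\left(x y \right)}}{3} + 2 B \cos{\left(x y \right)}
This must equal f(x, y) = 4 x y \sin{\left(x y \right)} - x \cos{\left(x y \right)} - \frac{2 y^{4} \sin{\left(x y \right)}}{3} - 4 \cos{\left(x y \right)} + \frac{3 e^{- y}}{2} identically.
Matching coefficients of the independent functions:
  [x \cos{\left(x y \right)}]:  \frac{B}{2} = -1
  [y^{4} \sin{\left(x y \right)}]:  \frac{B}{3} = - \frac{2}{3}
  [x y \sin{\left(x y \right)}]:  - 2 B = 4
  [e^{- y}]:  - \frac{A}{2} = \frac{3}{2}
  [\cos{\left(x y \right)}]:  2 B = -4
Solving: A = -3, B = -2.
Check against the point condition:
  u(0, 0) = -3  ⟹  A = -3  ✓
Hence u(x, y) = - 2 \sin{\left(x y \right)} - 3 e^{- y}.

Answer: u(x, y) = - 2 \sin{\left(x y \right)} - 3 e^{- y}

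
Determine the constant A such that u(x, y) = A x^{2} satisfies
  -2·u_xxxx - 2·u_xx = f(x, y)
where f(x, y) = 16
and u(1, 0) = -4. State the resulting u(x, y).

Answer: u(x, y) = - 4 x^{2}

Derivation:
Substitute the ansatz u = A x^{2} into the left-hand side.
Derivatives of the ansatz:
  u_xxxx = 0
  u_xx = 2 A
Term by term:
  -2·u_xxxx = 0
  -2·u_xx = - 4 A
So the left-hand side equals
  - 4 A
This must equal f(x, y) = 16 identically.
Matching coefficients of the independent functions:
  [constant term]:  - 4 A = 16
Solving: A = -4.
Check against the point condition:
  u(1, 0) = -4  ⟹  A = -4  ✓
Hence u(x, y) = - 4 x^{2}.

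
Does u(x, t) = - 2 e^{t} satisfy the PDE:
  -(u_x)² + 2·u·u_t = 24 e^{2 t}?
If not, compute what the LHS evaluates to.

Evaluate each term of the left-hand side for u = - 2 e^{t}.
Derivatives:
  u_x = 0
  u_t = - 2 e^{t}
Terms:
  -(u_x)² = 0
  2·u·u_t = 8 e^{2 t}
Sum: LHS = 8 e^{2 t}
Given right-hand side: 24 e^{2 t}. Difference LHS − RHS = - 16 e^{2 t} ≠ 0, so u is not a solution.

Answer: No, the LHS evaluates to 8 e^{2 t}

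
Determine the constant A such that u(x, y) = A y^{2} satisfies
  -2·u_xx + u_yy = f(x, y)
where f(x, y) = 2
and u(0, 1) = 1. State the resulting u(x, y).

Substitute the ansatz u = A y^{2} into the left-hand side.
Derivatives of the ansatz:
  u_xx = 0
  u_yy = 2 A
Term by term:
  -2·u_xx = 0
  u_yy = 2 A
So the left-hand side equals
  2 A
This must equal f(x, y) = 2 identically.
Matching coefficients of the independent functions:
  [constant term]:  2 A = 2
Solving: A = 1.
Check against the point condition:
  u(0, 1) = 1  ⟹  A = 1  ✓
Hence u(x, y) = y^{2}.

Answer: u(x, y) = y^{2}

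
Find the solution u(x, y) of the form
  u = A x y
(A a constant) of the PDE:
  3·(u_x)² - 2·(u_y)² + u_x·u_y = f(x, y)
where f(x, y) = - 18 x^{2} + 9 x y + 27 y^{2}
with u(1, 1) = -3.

Substitute the ansatz u = A x y into the left-hand side.
Derivatives of the ansatz:
  u_x = A y
  u_y = A x
Term by term:
  3·(u_x)² = 3 A^{2} y^{2}
  -2·(u_y)² = - 2 A^{2} x^{2}
  u_x·u_y = A^{2} x y
So the left-hand side equals
  - 2 A^{2} x^{2} + A^{2} x y + 3 A^{2} y^{2}
This must equal f(x, y) = - 18 x^{2} + 9 x y + 27 y^{2} identically.
Matching coefficients of the independent functions:
  [x^{2}]:  - 2 A^{2} = -18
  [y^{2}]:  3 A^{2} = 27
  [x y]:  A^{2} = 9
These equations allow (A) = (-3) or (3).
Impose the point condition(s):
  u(1, 1) = -3  ⟹  A = -3
Only A = -3 satisfies everything.
Hence u(x, y) = - 3 x y.

Answer: u(x, y) = - 3 x y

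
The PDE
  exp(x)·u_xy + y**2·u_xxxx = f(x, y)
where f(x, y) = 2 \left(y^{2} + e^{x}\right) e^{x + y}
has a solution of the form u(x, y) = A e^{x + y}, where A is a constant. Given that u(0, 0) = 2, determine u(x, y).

Answer: u(x, y) = 2 e^{x + y}

Derivation:
Substitute the ansatz u = A e^{x + y} into the left-hand side.
Derivatives of the ansatz:
  u_xy = A e^{x} e^{y}
  u_xxxx = A e^{x} e^{y}
Term by term:
  exp(x)·u_xy = A e^{2 x} e^{y}
  y**2·u_xxxx = A y^{2} e^{x} e^{y}
So the left-hand side equals
  A y^{2} e^{x} e^{y} + A e^{2 x} e^{y}
This must equal f(x, y) identically; expanded, f = 2 y^{2} e^{x} e^{y} + 2 e^{2 x} e^{y}.
Matching coefficients of the independent functions:
  [e^{2 x} e^{y}, y^{2} e^{x} e^{y}]:  A = 2
Solving: A = 2.
Check against the point condition:
  u(0, 0) = 2  ⟹  A = 2  ✓
Hence u(x, y) = 2 e^{x + y}.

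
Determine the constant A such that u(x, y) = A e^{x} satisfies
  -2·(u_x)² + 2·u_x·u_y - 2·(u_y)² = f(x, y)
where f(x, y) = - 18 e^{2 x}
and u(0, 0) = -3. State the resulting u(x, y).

Substitute the ansatz u = A e^{x} into the left-hand side.
Derivatives of the ansatz:
  u_x = A e^{x}
  u_y = 0
Term by term:
  -2·(u_x)² = - 2 A^{2} e^{2 x}
  2·u_x·u_y = 0
  -2·(u_y)² = 0
So the left-hand side equals
  - 2 A^{2} e^{2 x}
This must equal f(x, y) = - 18 e^{2 x} identically.
Matching coefficients of the independent functions:
  [e^{2 x}]:  - 2 A^{2} = -18
These equations allow (A) = (-3) or (3).
Impose the point condition(s):
  u(0, 0) = -3  ⟹  A = -3
Only A = -3 satisfies everything.
Hence u(x, y) = - 3 e^{x}.

Answer: u(x, y) = - 3 e^{x}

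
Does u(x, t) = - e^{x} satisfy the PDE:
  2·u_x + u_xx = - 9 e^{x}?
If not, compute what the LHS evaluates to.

Evaluate each term of the left-hand side for u = - e^{x}.
Derivatives:
  u_x = - e^{x}
  u_xx = - e^{x}
Terms:
  2·u_x = - 2 e^{x}
  u_xx = - e^{x}
Sum: LHS = - 3 e^{x}
Given right-hand side: - 9 e^{x}. Difference LHS − RHS = 6 e^{x} ≠ 0, so u is not a solution.

Answer: No, the LHS evaluates to - 3 e^{x}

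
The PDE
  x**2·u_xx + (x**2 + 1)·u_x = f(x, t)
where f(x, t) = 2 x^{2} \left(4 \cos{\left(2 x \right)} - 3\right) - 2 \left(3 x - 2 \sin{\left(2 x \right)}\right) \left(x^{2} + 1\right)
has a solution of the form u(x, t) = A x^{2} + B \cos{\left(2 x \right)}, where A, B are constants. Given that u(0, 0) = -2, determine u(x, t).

Substitute the ansatz u = A x^{2} + B \cos{\left(2 x \right)} into the left-hand side.
Derivatives of the ansatz:
  u_xx = 2 A - 4 B \cos{\left(2 x \right)}
  u_x = 2 A x - 2 B \sin{\left(2 x \right)}
Term by term:
  x**2·u_xx = 2 A x^{2} - 4 B x^{2} \cos{\left(2 x \right)}
  (x**2 + 1)·u_x = 2 A x^{3} + 2 A x - 2 B x^{2} \sin{\left(2 x \right)} - 2 B \sin{\left(2 x \right)}
So the left-hand side equals
  2 A x^{3} + 2 A x^{2} + 2 A x - 2 B x^{2} \sin{\left(2 x \right)} - 4 B x^{2} \cos{\left(2 x \right)} - 2 B \sin{\left(2 x \right)}
This must equal f(x, t) identically; expanded, f = - 6 x^{3} + 4 x^{2} \sin{\left(2 x \right)} + 8 x^{2} \cos{\left(2 x \right)} - 6 x^{2} - 6 x + 4 \sin{\left(2 x \right)}.
Matching coefficients of the independent functions:
  [x, x^{2}, x^{3}]:  2 A = -6
  [x^{2} \sin{\left(2 x \right)}, \sin{\left(2 x \right)}]:  - 2 B = 4
  [x^{2} \cos{\left(2 x \right)}]:  - 4 B = 8
Solving: A = -3, B = -2.
Check against the point condition:
  u(0, 0) = -2  ⟹  B = -2  ✓
Hence u(x, t) = - 3 x^{2} - 2 \cos{\left(2 x \right)}.

Answer: u(x, t) = - 3 x^{2} - 2 \cos{\left(2 x \right)}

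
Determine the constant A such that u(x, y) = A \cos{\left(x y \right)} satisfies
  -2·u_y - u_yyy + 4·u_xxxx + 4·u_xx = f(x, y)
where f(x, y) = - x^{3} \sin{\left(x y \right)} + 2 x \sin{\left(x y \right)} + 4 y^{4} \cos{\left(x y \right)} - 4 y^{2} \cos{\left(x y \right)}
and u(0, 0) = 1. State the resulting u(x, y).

Substitute the ansatz u = A \cos{\left(x y \right)} into the left-hand side.
Derivatives of the ansatz:
  u_y = - A x \sin{\left(x y \right)}
  u_yyy = A x^{3} \sin{\left(x y \right)}
  u_xxxx = A y^{4} \cos{\left(x y \right)}
  u_xx = - A y^{2} \cos{\left(x y \right)}
Term by term:
  -2·u_y = 2 A x \sin{\left(x y \right)}
  -u_yyy = - A x^{3} \sin{\left(x y \right)}
  4·u_xxxx = 4 A y^{4} \cos{\left(x y \right)}
  4·u_xx = - 4 A y^{2} \cos{\left(x y \right)}
So the left-hand side equals
  - A x^{3} \sin{\left(x y \right)} + 2 A x \sin{\left(x y \right)} + 4 A y^{4} \cos{\left(x y \right)} - 4 A y^{2} \cos{\left(x y \right)}
This must equal f(x, y) = - x^{3} \sin{\left(x y \right)} + 2 x \sin{\left(x y \right)} + 4 y^{4} \cos{\left(x y \right)} - 4 y^{2} \cos{\left(x y \right)} identically.
Matching coefficients of the independent functions:
  [x \sin{\left(x y \right)}]:  2 A = 2
  [x^{3} \sin{\left(x y \right)}]:  - A = -1
  [y^{2} \cos{\left(x y \right)}]:  - 4 A = -4
  [y^{4} \cos{\left(x y \right)}]:  4 A = 4
Solving: A = 1.
Check against the point condition:
  u(0, 0) = 1  ⟹  A = 1  ✓
Hence u(x, y) = \cos{\left(x y \right)}.

Answer: u(x, y) = \cos{\left(x y \right)}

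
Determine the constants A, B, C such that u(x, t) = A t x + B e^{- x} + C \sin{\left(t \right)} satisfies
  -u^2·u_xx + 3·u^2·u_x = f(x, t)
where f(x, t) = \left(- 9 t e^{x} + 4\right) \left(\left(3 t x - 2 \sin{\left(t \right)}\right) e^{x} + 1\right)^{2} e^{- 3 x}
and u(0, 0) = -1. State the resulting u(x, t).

Substitute the ansatz u = A t x + B e^{- x} + C \sin{\left(t \right)} into the left-hand side.
Derivatives of the ansatz:
  u_xx = B e^{- x}
  u_x = A t - B e^{- x}
Term by term:
  -u^2·u_xx = - A^{2} B t^{2} x^{2} e^{- x} - 2 A B^{2} t x e^{- 2 x} - 2 A B C t x e^{- x} \sin{\left(t \right)} - B^{3} e^{- 3 x} - 2 B^{2} C e^{- 2 x} \sin{\left(t \right)} - B C^{2} e^{- x} \sin^{2}{\left(t \right)}
  3·u^2·u_x = 3 A^{3} t^{3} x^{2} - 3 A^{2} B t^{2} x^{2} e^{- x} + 6 A^{2} B t^{2} x e^{- x} + 6 A^{2} C t^{2} x \sin{\left(t \right)} - 6 A B^{2} t x e^{- 2 x} + 3 A B^{2} t e^{- 2 x} - 6 A B C t x e^{- x} \sin{\left(t \right)} + 6 A B C t e^{- x} \sin{\left(t \right)} + 3 A C^{2} t \sin^{2}{\left(t \right)} - 3 B^{3} e^{- 3 x} - 6 B^{2} C e^{- 2 x} \sin{\left(t \right)} - 3 B C^{2} e^{- x} \sin^{2}{\left(t \right)}
So the left-hand side equals
  3 A^{3} t^{3} x^{2} - 4 A^{2} B t^{2} x^{2} e^{- x} + 6 A^{2} B t^{2} x e^{- x} + 6 A^{2} C t^{2} x \sin{\left(t \right)} - 8 A B^{2} t x e^{- 2 x} + 3 A B^{2} t e^{- 2 x} - 8 A B C t x e^{- x} \sin{\left(t \right)} + 6 A B C t e^{- x} \sin{\left(t \right)} + 3 A C^{2} t \sin^{2}{\left(t \right)} - 4 B^{3} e^{- 3 x} - 8 B^{2} C e^{- 2 x} \sin{\left(t \right)} - 4 B C^{2} e^{- x} \sin^{2}{\left(t \right)}
This must equal f(x, t) identically; expanded, f = - 81 t^{3} x^{2} + 36 t^{2} x^{2} e^{- x} + 108 t^{2} x \sin{\left(t \right)} - 54 t^{2} x e^{- x} - 48 t x e^{- x} \sin{\left(t \right)} + 24 t x e^{- 2 x} - 36 t \sin^{2}{\left(t \right)} + 36 t e^{- x} \sin{\left(t \right)} - 9 t e^{- 2 x} + 16 e^{- x} \sin^{2}{\left(t \right)} - 16 e^{- 2 x} \sin{\left(t \right)} + 4 e^{- 3 x}.
Matching coefficients of the independent functions:
  [t e^{- 2 x}]:  3 A B^{2} = -9
  [t \sin^{2}{\left(t \right)}]:  3 A C^{2} = -36
  [t^{3} x^{2}]:  3 A^{3} = -81
  [e^{- 2 x} \sin{\left(t \right)}]:  - 8 B^{2} C = -16
  [e^{- x} \sin^{2}{\left(t \right)}]:  - 4 B C^{2} = 16
  [t x e^{- 2 x}]:  - 8 A B^{2} = 24
  [t e^{- x} \sin{\left(t \right)}]:  6 A B C = 36
  [t^{2} x e^{- x}]:  6 A^{2} B = -54
  [t^{2} x \sin{\left(t \right)}]:  6 A^{2} C = 108
  [t^{2} x^{2} e^{- x}]:  - 4 A^{2} B = 36
  [t x e^{- x} \sin{\left(t \right)}]:  - 8 A B C = -48
  [e^{- 3 x}]:  - 4 B^{3} = 4
Solving: A = -3, B = -1, C = 2.
Check against the point condition:
  u(0, 0) = -1  ⟹  B = -1  ✓
Hence u(x, t) = - 3 t x + 2 \sin{\left(t \right)} - e^{- x}.

Answer: u(x, t) = - 3 t x + 2 \sin{\left(t \right)} - e^{- x}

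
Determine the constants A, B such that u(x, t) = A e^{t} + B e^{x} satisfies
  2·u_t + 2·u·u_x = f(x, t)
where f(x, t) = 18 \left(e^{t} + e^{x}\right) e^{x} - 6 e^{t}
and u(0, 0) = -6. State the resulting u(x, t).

Substitute the ansatz u = A e^{t} + B e^{x} into the left-hand side.
Derivatives of the ansatz:
  u_t = A e^{t}
  u_x = B e^{x}
Term by term:
  2·u_t = 2 A e^{t}
  2·u·u_x = 2 A B e^{t} e^{x} + 2 B^{2} e^{2 x}
So the left-hand side equals
  2 A B e^{t} e^{x} + 2 A e^{t} + 2 B^{2} e^{2 x}
This must equal f(x, t) identically; expanded, f = 18 e^{t} e^{x} - 6 e^{t} + 18 e^{2 x}.
Matching coefficients of the independent functions:
  [e^{t} e^{x}]:  2 A B = 18
  [e^{t}]:  2 A = -6
  [e^{2 x}]:  2 B^{2} = 18
Solving: A = -3, B = -3.
Check against the point condition:
  u(0, 0) = -6  ⟹  A + B = -6  ✓
Hence u(x, t) = - 3 e^{t} - 3 e^{x}.

Answer: u(x, t) = - 3 e^{t} - 3 e^{x}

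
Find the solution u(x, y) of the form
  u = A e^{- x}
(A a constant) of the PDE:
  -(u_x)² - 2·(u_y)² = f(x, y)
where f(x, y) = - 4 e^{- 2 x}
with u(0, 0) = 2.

Answer: u(x, y) = 2 e^{- x}

Derivation:
Substitute the ansatz u = A e^{- x} into the left-hand side.
Derivatives of the ansatz:
  u_x = - A e^{- x}
  u_y = 0
Term by term:
  -(u_x)² = - A^{2} e^{- 2 x}
  -2·(u_y)² = 0
So the left-hand side equals
  - A^{2} e^{- 2 x}
This must equal f(x, y) = - 4 e^{- 2 x} identically.
Matching coefficients of the independent functions:
  [e^{- 2 x}]:  - A^{2} = -4
These equations allow (A) = (-2) or (2).
Impose the point condition(s):
  u(0, 0) = 2  ⟹  A = 2
Only A = 2 satisfies everything.
Hence u(x, y) = 2 e^{- x}.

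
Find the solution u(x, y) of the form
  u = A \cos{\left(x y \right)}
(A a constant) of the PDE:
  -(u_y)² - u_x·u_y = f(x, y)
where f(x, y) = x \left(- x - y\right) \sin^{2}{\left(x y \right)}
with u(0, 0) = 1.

Substitute the ansatz u = A \cos{\left(x y \right)} into the left-hand side.
Derivatives of the ansatz:
  u_y = - A x \sin{\left(x y \right)}
  u_x = - A y \sin{\left(x y \right)}
Term by term:
  -(u_y)² = - A^{2} x^{2} \sin^{2}{\left(x y \right)}
  -u_x·u_y = - A^{2} x y \sin^{2}{\left(x y \right)}
So the left-hand side equals
  - A^{2} x^{2} \sin^{2}{\left(x y \right)} - A^{2} x y \sin^{2}{\left(x y \right)}
This must equal f(x, y) identically; expanded, f = - x^{2} \sin^{2}{\left(x y \right)} - x y \sin^{2}{\left(x y \right)}.
Matching coefficients of the independent functions:
  [x^{2} \sin^{2}{\left(x y \right)}, x y \sin^{2}{\left(x y \right)}]:  - A^{2} = -1
These equations allow (A) = (-1) or (1).
Impose the point condition(s):
  u(0, 0) = 1  ⟹  A = 1
Only A = 1 satisfies everything.
Hence u(x, y) = \cos{\left(x y \right)}.

Answer: u(x, y) = \cos{\left(x y \right)}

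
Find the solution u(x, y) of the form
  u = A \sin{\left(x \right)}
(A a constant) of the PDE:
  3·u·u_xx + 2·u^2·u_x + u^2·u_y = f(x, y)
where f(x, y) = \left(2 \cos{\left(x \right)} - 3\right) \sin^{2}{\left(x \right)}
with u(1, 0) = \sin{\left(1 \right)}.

Answer: u(x, y) = \sin{\left(x \right)}

Derivation:
Substitute the ansatz u = A \sin{\left(x \right)} into the left-hand side.
Derivatives of the ansatz:
  u_xx = - A \sin{\left(x \right)}
  u_x = A \cos{\left(x \right)}
  u_y = 0
Term by term:
  3·u·u_xx = - 3 A^{2} \sin^{2}{\left(x \right)}
  2·u^2·u_x = 2 A^{3} \sin^{2}{\left(x \right)} \cos{\left(x \right)}
  u^2·u_y = 0
So the left-hand side equals
  2 A^{3} \sin^{2}{\left(x \right)} \cos{\left(x \right)} - 3 A^{2} \sin^{2}{\left(x \right)}
This must equal f(x, y) identically; expanded, f = 2 \sin^{2}{\left(x \right)} \cos{\left(x \right)} - 3 \sin^{2}{\left(x \right)}.
Matching coefficients of the independent functions:
  [\sin^{2}{\left(x \right)} \cos{\left(x \right)}]:  2 A^{3} = 2
  [\sin^{2}{\left(x \right)}]:  - 3 A^{2} = -3
Solving: A = 1.
Check against the point condition:
  u(1, 0) = \sin{\left(1 \right)}  ⟹  A \sin{\left(1 \right)} = \sin{\left(1 \right)}  ✓
Hence u(x, y) = \sin{\left(x \right)}.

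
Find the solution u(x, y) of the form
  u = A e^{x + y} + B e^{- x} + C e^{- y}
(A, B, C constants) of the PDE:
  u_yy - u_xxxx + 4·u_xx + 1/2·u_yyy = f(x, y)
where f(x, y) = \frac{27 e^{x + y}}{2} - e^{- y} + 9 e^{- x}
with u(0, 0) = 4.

Answer: u(x, y) = 3 e^{x + y} - 2 e^{- y} + 3 e^{- x}

Derivation:
Substitute the ansatz u = A e^{x + y} + B e^{- x} + C e^{- y} into the left-hand side.
Derivatives of the ansatz:
  u_yy = A e^{x} e^{y} + C e^{- y}
  u_xxxx = A e^{x} e^{y} + B e^{- x}
  u_xx = A e^{x} e^{y} + B e^{- x}
  u_yyy = A e^{x} e^{y} - C e^{- y}
Term by term:
  u_yy = A e^{x} e^{y} + C e^{- y}
  -u_xxxx = - A e^{x} e^{y} - B e^{- x}
  4·u_xx = 4 A e^{x} e^{y} + 4 B e^{- x}
  1/2·u_yyy = \frac{A e^{x} e^{y}}{2} - \frac{C e^{- y}}{2}
So the left-hand side equals
  \frac{9 A e^{x} e^{y}}{2} + 3 B e^{- x} + \frac{C e^{- y}}{2}
This must equal f(x, y) identically; expanded, f = \frac{27 e^{x} e^{y}}{2} - e^{- y} + 9 e^{- x}.
Matching coefficients of the independent functions:
  [e^{x} e^{y}]:  \frac{9 A}{2} = \frac{27}{2}
  [e^{- x}]:  3 B = 9
  [e^{- y}]:  \frac{C}{2} = -1
Solving: A = 3, B = 3, C = -2.
Check against the point condition:
  u(0, 0) = 4  ⟹  A + B + C = 4  ✓
Hence u(x, y) = 3 e^{x + y} - 2 e^{- y} + 3 e^{- x}.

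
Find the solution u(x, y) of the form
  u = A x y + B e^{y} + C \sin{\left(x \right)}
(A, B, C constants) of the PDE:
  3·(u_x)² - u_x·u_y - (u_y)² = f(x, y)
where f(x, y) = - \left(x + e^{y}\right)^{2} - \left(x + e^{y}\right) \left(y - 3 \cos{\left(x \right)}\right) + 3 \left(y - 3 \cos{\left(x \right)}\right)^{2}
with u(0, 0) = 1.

Substitute the ansatz u = A x y + B e^{y} + C \sin{\left(x \right)} into the left-hand side.
Derivatives of the ansatz:
  u_x = A y + C \cos{\left(x \right)}
  u_y = A x + B e^{y}
Term by term:
  3·(u_x)² = 3 A^{2} y^{2} + 6 A C y \cos{\left(x \right)} + 3 C^{2} \cos^{2}{\left(x \right)}
  -u_x·u_y = - A^{2} x y - A B y e^{y} - A C x \cos{\left(x \right)} - B C e^{y} \cos{\left(x \right)}
  -(u_y)² = - A^{2} x^{2} - 2 A B x e^{y} - B^{2} e^{2 y}
So the left-hand side equals
  - A^{2} x^{2} - A^{2} x y + 3 A^{2} y^{2} - 2 A B x e^{y} - A B y e^{y} - A C x \cos{\left(x \right)} + 6 A C y \cos{\left(x \right)} - B^{2} e^{2 y} - B C e^{y} \cos{\left(x \right)} + 3 C^{2} \cos^{2}{\left(x \right)}
This must equal f(x, y) identically; expanded, f = - x^{2} - x y - 2 x e^{y} + 3 x \cos{\left(x \right)} + 3 y^{2} - y e^{y} - 18 y \cos{\left(x \right)} - e^{2 y} + 3 e^{y} \cos{\left(x \right)} + 27 \cos^{2}{\left(x \right)}.
Matching coefficients of the independent functions:
  [x^{2}, x y]:  - A^{2} = -1
  [y^{2}]:  3 A^{2} = 3
  [x e^{y}]:  - 2 A B = -2
  [x \cos{\left(x \right)}]:  - A C = 3
  [y e^{y}]:  - A B = -1
  [y \cos{\left(x \right)}]:  6 A C = -18
  [e^{y} \cos{\left(x \right)}]:  - B C = 3
  [e^{2 y}]:  - B^{2} = -1
  [\cos^{2}{\left(x \right)}]:  3 C^{2} = 27
These equations allow (A, B, C) = (-1, -1, 3) or (1, 1, -3).
Impose the point condition(s):
  u(0, 0) = 1  ⟹  B = 1
Only A = 1, B = 1, C = -3 satisfies everything.
Hence u(x, y) = x y + e^{y} - 3 \sin{\left(x \right)}.

Answer: u(x, y) = x y + e^{y} - 3 \sin{\left(x \right)}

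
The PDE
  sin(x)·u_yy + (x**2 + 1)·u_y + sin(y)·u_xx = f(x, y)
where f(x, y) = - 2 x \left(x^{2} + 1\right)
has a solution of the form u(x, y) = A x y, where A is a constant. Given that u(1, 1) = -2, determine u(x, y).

Answer: u(x, y) = - 2 x y

Derivation:
Substitute the ansatz u = A x y into the left-hand side.
Derivatives of the ansatz:
  u_yy = 0
  u_y = A x
  u_xx = 0
Term by term:
  sin(x)·u_yy = 0
  (x**2 + 1)·u_y = A x^{3} + A x
  sin(y)·u_xx = 0
So the left-hand side equals
  A x^{3} + A x
This must equal f(x, y) identically; expanded, f = - 2 x^{3} - 2 x.
Matching coefficients of the independent functions:
  [x, x^{3}]:  A = -2
Solving: A = -2.
Check against the point condition:
  u(1, 1) = -2  ⟹  A = -2  ✓
Hence u(x, y) = - 2 x y.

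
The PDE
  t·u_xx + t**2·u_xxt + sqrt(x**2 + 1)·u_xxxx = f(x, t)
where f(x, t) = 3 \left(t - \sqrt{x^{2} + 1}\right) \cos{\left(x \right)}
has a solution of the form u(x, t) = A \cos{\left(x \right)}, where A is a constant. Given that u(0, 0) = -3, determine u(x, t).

Substitute the ansatz u = A \cos{\left(x \right)} into the left-hand side.
Derivatives of the ansatz:
  u_xx = - A \cos{\left(x \right)}
  u_xxt = 0
  u_xxxx = A \cos{\left(x \right)}
Term by term:
  t·u_xx = - A t \cos{\left(x \right)}
  t**2·u_xxt = 0
  sqrt(x**2 + 1)·u_xxxx = A \sqrt{x^{2} + 1} \cos{\left(x \right)}
So the left-hand side equals
  - A t \cos{\left(x \right)} + A \sqrt{x^{2} + 1} \cos{\left(x \right)}
This must equal f(x, t) identically; expanded, f = 3 t \cos{\left(x \right)} - 3 \sqrt{x^{2} + 1} \cos{\left(x \right)}.
Matching coefficients of the independent functions:
  [t \cos{\left(x \right)}]:  - A = 3
  [\sqrt{x^{2} + 1} \cos{\left(x \right)}]:  A = -3
Solving: A = -3.
Check against the point condition:
  u(0, 0) = -3  ⟹  A = -3  ✓
Hence u(x, t) = - 3 \cos{\left(x \right)}.

Answer: u(x, t) = - 3 \cos{\left(x \right)}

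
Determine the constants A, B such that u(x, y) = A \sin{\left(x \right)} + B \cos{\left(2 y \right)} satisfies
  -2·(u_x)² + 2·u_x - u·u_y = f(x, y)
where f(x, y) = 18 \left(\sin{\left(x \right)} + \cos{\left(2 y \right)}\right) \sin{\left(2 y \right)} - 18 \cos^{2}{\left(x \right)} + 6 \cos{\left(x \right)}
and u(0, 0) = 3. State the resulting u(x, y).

Substitute the ansatz u = A \sin{\left(x \right)} + B \cos{\left(2 y \right)} into the left-hand side.
Derivatives of the ansatz:
  u_x = A \cos{\left(x \right)}
  u_y = - 2 B \sin{\left(2 y \right)}
Term by term:
  -2·(u_x)² = - 2 A^{2} \cos^{2}{\left(x \right)}
  2·u_x = 2 A \cos{\left(x \right)}
  -u·u_y = 2 A B \sin{\left(x \right)} \sin{\left(2 y \right)} + 2 B^{2} \sin{\left(2 y \right)} \cos{\left(2 y \right)}
So the left-hand side equals
  - 2 A^{2} \cos^{2}{\left(x \right)} + 2 A B \sin{\left(x \right)} \sin{\left(2 y \right)} + 2 A \cos{\left(x \right)} + 2 B^{2} \sin{\left(2 y \right)} \cos{\left(2 y \right)}
This must equal f(x, y) identically; expanded, f = 18 \sin{\left(x \right)} \sin{\left(2 y \right)} + 18 \sin{\left(2 y \right)} \cos{\left(2 y \right)} - 18 \cos^{2}{\left(x \right)} + 6 \cos{\left(x \right)}.
Matching coefficients of the independent functions:
  [\sin{\left(x \right)} \sin{\left(2 y \right)}]:  2 A B = 18
  [\sin{\left(2 y \right)} \cos{\left(2 y \right)}]:  2 B^{2} = 18
  [\cos{\left(x \right)}]:  2 A = 6
  [\cos^{2}{\left(x \right)}]:  - 2 A^{2} = -18
Solving: A = 3, B = 3.
Check against the point condition:
  u(0, 0) = 3  ⟹  B = 3  ✓
Hence u(x, y) = 3 \sin{\left(x \right)} + 3 \cos{\left(2 y \right)}.

Answer: u(x, y) = 3 \sin{\left(x \right)} + 3 \cos{\left(2 y \right)}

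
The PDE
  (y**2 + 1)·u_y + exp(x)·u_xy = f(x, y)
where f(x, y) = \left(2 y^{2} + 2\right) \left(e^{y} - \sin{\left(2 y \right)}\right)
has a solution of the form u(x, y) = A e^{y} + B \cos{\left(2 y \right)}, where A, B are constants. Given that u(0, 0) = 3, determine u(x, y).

Answer: u(x, y) = 2 e^{y} + \cos{\left(2 y \right)}

Derivation:
Substitute the ansatz u = A e^{y} + B \cos{\left(2 y \right)} into the left-hand side.
Derivatives of the ansatz:
  u_y = A e^{y} - 2 B \sin{\left(2 y \right)}
  u_xy = 0
Term by term:
  (y**2 + 1)·u_y = A y^{2} e^{y} + A e^{y} - 2 B y^{2} \sin{\left(2 y \right)} - 2 B \sin{\left(2 y \right)}
  exp(x)·u_xy = 0
So the left-hand side equals
  A y^{2} e^{y} + A e^{y} - 2 B y^{2} \sin{\left(2 y \right)} - 2 B \sin{\left(2 y \right)}
This must equal f(x, y) identically; expanded, f = 2 y^{2} e^{y} - 2 y^{2} \sin{\left(2 y \right)} + 2 e^{y} - 2 \sin{\left(2 y \right)}.
Matching coefficients of the independent functions:
  [y^{2} e^{y}, e^{y}]:  A = 2
  [y^{2} \sin{\left(2 y \right)}, \sin{\left(2 y \right)}]:  - 2 B = -2
Solving: A = 2, B = 1.
Check against the point condition:
  u(0, 0) = 3  ⟹  A + B = 3  ✓
Hence u(x, y) = 2 e^{y} + \cos{\left(2 y \right)}.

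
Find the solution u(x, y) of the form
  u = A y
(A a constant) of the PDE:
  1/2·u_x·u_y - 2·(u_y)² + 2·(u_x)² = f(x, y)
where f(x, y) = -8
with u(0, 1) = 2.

Answer: u(x, y) = 2 y

Derivation:
Substitute the ansatz u = A y into the left-hand side.
Derivatives of the ansatz:
  u_x = 0
  u_y = A
Term by term:
  1/2·u_x·u_y = 0
  -2·(u_y)² = - 2 A^{2}
  2·(u_x)² = 0
So the left-hand side equals
  - 2 A^{2}
This must equal f(x, y) = -8 identically.
Matching coefficients of the independent functions:
  [constant term]:  - 2 A^{2} = -8
These equations allow (A) = (-2) or (2).
Impose the point condition(s):
  u(0, 1) = 2  ⟹  A = 2
Only A = 2 satisfies everything.
Hence u(x, y) = 2 y.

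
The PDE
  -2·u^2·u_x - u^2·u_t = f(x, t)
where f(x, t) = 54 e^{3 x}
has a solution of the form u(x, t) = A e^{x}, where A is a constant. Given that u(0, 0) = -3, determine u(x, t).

Answer: u(x, t) = - 3 e^{x}

Derivation:
Substitute the ansatz u = A e^{x} into the left-hand side.
Derivatives of the ansatz:
  u_x = A e^{x}
  u_t = 0
Term by term:
  -2·u^2·u_x = - 2 A^{3} e^{3 x}
  -u^2·u_t = 0
So the left-hand side equals
  - 2 A^{3} e^{3 x}
This must equal f(x, t) = 54 e^{3 x} identically.
Matching coefficients of the independent functions:
  [e^{3 x}]:  - 2 A^{3} = 54
Solving: A = -3.
Check against the point condition:
  u(0, 0) = -3  ⟹  A = -3  ✓
Hence u(x, t) = - 3 e^{x}.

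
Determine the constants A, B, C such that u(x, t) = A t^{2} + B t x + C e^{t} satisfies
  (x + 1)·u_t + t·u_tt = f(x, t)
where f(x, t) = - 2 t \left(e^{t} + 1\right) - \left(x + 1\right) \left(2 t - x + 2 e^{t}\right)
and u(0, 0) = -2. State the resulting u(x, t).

Substitute the ansatz u = A t^{2} + B t x + C e^{t} into the left-hand side.
Derivatives of the ansatz:
  u_t = 2 A t + B x + C e^{t}
  u_tt = 2 A + C e^{t}
Term by term:
  (x + 1)·u_t = 2 A t x + 2 A t + B x^{2} + B x + C x e^{t} + C e^{t}
  t·u_tt = 2 A t + C t e^{t}
So the left-hand side equals
  2 A t x + 4 A t + B x^{2} + B x + C t e^{t} + C x e^{t} + C e^{t}
This must equal f(x, t) identically; expanded, f = - 2 t x - 2 t e^{t} - 4 t + x^{2} - 2 x e^{t} + x - 2 e^{t}.
Matching coefficients of the independent functions:
  [t]:  4 A = -4
  [x, x^{2}]:  B = 1
  [t x]:  2 A = -2
  [t e^{t}, x e^{t}, e^{t}]:  C = -2
Solving: A = -1, B = 1, C = -2.
Check against the point condition:
  u(0, 0) = -2  ⟹  C = -2  ✓
Hence u(x, t) = - t^{2} + t x - 2 e^{t}.

Answer: u(x, t) = - t^{2} + t x - 2 e^{t}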